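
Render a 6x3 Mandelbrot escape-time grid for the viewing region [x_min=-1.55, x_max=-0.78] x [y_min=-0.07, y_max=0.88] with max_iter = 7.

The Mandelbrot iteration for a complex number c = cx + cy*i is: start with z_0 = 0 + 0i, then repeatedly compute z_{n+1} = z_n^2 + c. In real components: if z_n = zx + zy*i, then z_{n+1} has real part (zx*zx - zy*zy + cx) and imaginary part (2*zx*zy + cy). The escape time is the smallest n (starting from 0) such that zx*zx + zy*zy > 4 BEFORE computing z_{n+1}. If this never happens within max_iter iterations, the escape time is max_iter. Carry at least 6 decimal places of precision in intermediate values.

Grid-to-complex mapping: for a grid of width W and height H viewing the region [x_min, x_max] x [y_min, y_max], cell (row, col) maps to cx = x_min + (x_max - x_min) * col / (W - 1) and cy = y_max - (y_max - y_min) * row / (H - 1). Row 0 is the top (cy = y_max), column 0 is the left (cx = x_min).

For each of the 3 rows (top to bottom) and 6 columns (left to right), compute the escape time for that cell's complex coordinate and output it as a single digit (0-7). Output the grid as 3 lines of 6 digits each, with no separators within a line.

(row=0, col=0): c = -1.5500 + 0.8800i → escape time 3
(row=0, col=1): c = -1.3960 + 0.8800i → escape time 3
(row=0, col=2): c = -1.2420 + 0.8800i → escape time 3
(row=0, col=3): c = -1.0880 + 0.8800i → escape time 3
(row=0, col=4): c = -0.9340 + 0.8800i → escape time 3
(row=0, col=5): c = -0.7800 + 0.8800i → escape time 4
(row=1, col=0): c = -1.5500 + 0.4050i → escape time 4
(row=1, col=1): c = -1.3960 + 0.4050i → escape time 5
(row=1, col=2): c = -1.2420 + 0.4050i → escape time 7
(row=1, col=3): c = -1.0880 + 0.4050i → escape time 7
(row=1, col=4): c = -0.9340 + 0.4050i → escape time 7
(row=1, col=5): c = -0.7800 + 0.4050i → escape time 7
(row=2, col=0): c = -1.5500 + -0.0700i → escape time 7
(row=2, col=1): c = -1.3960 + -0.0700i → escape time 7
(row=2, col=2): c = -1.2420 + -0.0700i → escape time 7
(row=2, col=3): c = -1.0880 + -0.0700i → escape time 7
(row=2, col=4): c = -0.9340 + -0.0700i → escape time 7
(row=2, col=5): c = -0.7800 + -0.0700i → escape time 7

Answer: 333334
457777
777777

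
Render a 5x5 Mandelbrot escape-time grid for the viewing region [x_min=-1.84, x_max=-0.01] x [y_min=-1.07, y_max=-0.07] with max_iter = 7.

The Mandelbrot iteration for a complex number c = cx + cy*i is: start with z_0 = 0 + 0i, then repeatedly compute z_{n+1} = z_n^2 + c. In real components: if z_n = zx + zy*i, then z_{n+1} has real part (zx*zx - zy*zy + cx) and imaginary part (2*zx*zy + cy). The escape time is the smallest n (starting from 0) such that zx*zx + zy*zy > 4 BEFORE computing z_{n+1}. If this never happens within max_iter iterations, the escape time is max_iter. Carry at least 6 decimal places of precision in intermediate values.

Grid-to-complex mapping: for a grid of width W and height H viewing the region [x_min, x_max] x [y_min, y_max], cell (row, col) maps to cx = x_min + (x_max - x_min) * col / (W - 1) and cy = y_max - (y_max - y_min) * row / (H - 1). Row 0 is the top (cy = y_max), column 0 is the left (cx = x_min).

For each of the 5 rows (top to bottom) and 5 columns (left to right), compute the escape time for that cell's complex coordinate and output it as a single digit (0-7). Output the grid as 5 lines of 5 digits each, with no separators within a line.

(row=0, col=0): c = -1.8400 + -0.0700i → escape time 5
(row=0, col=1): c = -1.3825 + -0.0700i → escape time 7
(row=0, col=2): c = -0.9250 + -0.0700i → escape time 7
(row=0, col=3): c = -0.4675 + -0.0700i → escape time 7
(row=0, col=4): c = -0.0100 + -0.0700i → escape time 7
(row=1, col=0): c = -1.8400 + -0.3200i → escape time 3
(row=1, col=1): c = -1.3825 + -0.3200i → escape time 5
(row=1, col=2): c = -0.9250 + -0.3200i → escape time 7
(row=1, col=3): c = -0.4675 + -0.3200i → escape time 7
(row=1, col=4): c = -0.0100 + -0.3200i → escape time 7
(row=2, col=0): c = -1.8400 + -0.5700i → escape time 3
(row=2, col=1): c = -1.3825 + -0.5700i → escape time 3
(row=2, col=2): c = -0.9250 + -0.5700i → escape time 5
(row=2, col=3): c = -0.4675 + -0.5700i → escape time 7
(row=2, col=4): c = -0.0100 + -0.5700i → escape time 7
(row=3, col=0): c = -1.8400 + -0.8200i → escape time 1
(row=3, col=1): c = -1.3825 + -0.8200i → escape time 3
(row=3, col=2): c = -0.9250 + -0.8200i → escape time 3
(row=3, col=3): c = -0.4675 + -0.8200i → escape time 5
(row=3, col=4): c = -0.0100 + -0.8200i → escape time 7
(row=4, col=0): c = -1.8400 + -1.0700i → escape time 1
(row=4, col=1): c = -1.3825 + -1.0700i → escape time 3
(row=4, col=2): c = -0.9250 + -1.0700i → escape time 3
(row=4, col=3): c = -0.4675 + -1.0700i → escape time 4
(row=4, col=4): c = -0.0100 + -1.0700i → escape time 5

Answer: 57777
35777
33577
13357
13345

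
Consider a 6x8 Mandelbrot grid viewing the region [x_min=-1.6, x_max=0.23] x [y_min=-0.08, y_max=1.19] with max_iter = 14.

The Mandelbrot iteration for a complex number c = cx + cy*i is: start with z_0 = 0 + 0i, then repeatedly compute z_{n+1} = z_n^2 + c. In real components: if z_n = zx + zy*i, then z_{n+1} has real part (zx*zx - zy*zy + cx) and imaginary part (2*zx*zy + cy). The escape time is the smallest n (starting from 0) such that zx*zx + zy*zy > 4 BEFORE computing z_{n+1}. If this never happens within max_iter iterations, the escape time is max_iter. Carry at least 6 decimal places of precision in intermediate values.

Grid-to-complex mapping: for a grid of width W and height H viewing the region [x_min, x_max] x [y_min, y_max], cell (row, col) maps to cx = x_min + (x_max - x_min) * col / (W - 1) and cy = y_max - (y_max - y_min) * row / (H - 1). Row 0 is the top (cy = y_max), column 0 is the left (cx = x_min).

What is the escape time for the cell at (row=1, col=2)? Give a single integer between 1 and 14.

Answer: 3

Derivation:
z_0 = 0 + 0i, c = -0.8680 + 1.0086i
Iter 1: z = -0.8680 + 1.0086i, |z|^2 = 1.7706
Iter 2: z = -1.1318 + -0.7423i, |z|^2 = 1.8320
Iter 3: z = -0.1381 + 2.6888i, |z|^2 = 7.2490
Escaped at iteration 3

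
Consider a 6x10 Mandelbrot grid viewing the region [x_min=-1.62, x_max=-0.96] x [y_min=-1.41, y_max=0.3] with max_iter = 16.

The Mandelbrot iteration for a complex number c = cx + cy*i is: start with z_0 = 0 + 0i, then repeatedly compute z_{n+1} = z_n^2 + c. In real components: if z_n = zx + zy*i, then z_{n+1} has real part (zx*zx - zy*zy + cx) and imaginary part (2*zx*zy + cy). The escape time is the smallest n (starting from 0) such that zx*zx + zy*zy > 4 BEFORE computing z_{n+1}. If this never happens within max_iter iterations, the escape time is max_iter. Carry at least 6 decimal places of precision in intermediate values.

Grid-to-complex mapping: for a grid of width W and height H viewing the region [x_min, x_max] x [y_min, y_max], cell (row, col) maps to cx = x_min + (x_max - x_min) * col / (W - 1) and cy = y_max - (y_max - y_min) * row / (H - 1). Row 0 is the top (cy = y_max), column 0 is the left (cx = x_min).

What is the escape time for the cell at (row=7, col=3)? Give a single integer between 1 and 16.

z_0 = 0 + 0i, c = -1.2240 + -1.0300i
Iter 1: z = -1.2240 + -1.0300i, |z|^2 = 2.5591
Iter 2: z = -0.7867 + 1.4914i, |z|^2 = 2.8433
Iter 3: z = -2.8295 + -3.3767i, |z|^2 = 19.4080
Escaped at iteration 3

Answer: 3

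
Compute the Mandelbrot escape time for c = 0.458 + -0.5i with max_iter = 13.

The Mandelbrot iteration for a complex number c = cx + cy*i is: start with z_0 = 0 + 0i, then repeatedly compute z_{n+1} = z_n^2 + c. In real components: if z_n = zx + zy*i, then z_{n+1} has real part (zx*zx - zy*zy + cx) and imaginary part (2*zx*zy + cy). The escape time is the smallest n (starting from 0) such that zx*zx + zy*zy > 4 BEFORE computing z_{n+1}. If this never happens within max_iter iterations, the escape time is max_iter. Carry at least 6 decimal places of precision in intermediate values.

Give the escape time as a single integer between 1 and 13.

z_0 = 0 + 0i, c = 0.4580 + -0.5000i
Iter 1: z = 0.4580 + -0.5000i, |z|^2 = 0.4598
Iter 2: z = 0.4178 + -0.9580i, |z|^2 = 1.0923
Iter 3: z = -0.2852 + -1.3004i, |z|^2 = 1.7725
Iter 4: z = -1.1518 + 0.2419i, |z|^2 = 1.3851
Iter 5: z = 1.7261 + -1.0571i, |z|^2 = 4.0969
Escaped at iteration 5

Answer: 5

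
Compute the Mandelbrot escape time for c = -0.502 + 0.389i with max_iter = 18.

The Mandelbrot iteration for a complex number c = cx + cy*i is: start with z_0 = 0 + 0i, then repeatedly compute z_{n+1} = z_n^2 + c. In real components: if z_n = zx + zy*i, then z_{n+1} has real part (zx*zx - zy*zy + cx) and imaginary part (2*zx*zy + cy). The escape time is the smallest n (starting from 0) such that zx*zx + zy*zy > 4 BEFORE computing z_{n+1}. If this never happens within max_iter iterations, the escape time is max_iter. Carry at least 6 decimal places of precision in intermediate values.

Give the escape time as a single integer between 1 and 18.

Answer: 18

Derivation:
z_0 = 0 + 0i, c = -0.5020 + 0.3890i
Iter 1: z = -0.5020 + 0.3890i, |z|^2 = 0.4033
Iter 2: z = -0.4013 + -0.0016i, |z|^2 = 0.1611
Iter 3: z = -0.3409 + 0.3902i, |z|^2 = 0.2685
Iter 4: z = -0.5380 + 0.1229i, |z|^2 = 0.3046
Iter 5: z = -0.2276 + 0.2568i, |z|^2 = 0.1177
Iter 6: z = -0.5161 + 0.2721i, |z|^2 = 0.3404
Iter 7: z = -0.3097 + 0.1081i, |z|^2 = 0.1076
Iter 8: z = -0.4178 + 0.3220i, |z|^2 = 0.2783
Iter 9: z = -0.4312 + 0.1199i, |z|^2 = 0.2003
Iter 10: z = -0.3305 + 0.2856i, |z|^2 = 0.1908
Iter 11: z = -0.4744 + 0.2002i, |z|^2 = 0.2651
Iter 12: z = -0.3171 + 0.1990i, |z|^2 = 0.1402
Iter 13: z = -0.4411 + 0.2628i, |z|^2 = 0.2636
Iter 14: z = -0.3765 + 0.1572i, |z|^2 = 0.1665
Iter 15: z = -0.3850 + 0.2706i, |z|^2 = 0.2214
Iter 16: z = -0.4271 + 0.1806i, |z|^2 = 0.2150
Iter 17: z = -0.3523 + 0.2347i, |z|^2 = 0.1792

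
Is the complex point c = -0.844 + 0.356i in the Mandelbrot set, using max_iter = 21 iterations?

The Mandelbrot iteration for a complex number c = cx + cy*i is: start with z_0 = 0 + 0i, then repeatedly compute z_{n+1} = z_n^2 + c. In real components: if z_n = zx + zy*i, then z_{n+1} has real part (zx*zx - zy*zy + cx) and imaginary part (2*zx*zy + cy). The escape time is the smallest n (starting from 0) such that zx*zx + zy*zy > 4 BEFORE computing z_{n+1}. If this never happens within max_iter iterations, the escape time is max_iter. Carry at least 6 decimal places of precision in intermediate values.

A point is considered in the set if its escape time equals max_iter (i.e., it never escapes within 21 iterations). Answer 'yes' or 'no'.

Answer: no

Derivation:
z_0 = 0 + 0i, c = -0.8440 + 0.3560i
Iter 1: z = -0.8440 + 0.3560i, |z|^2 = 0.8391
Iter 2: z = -0.2584 + -0.2449i, |z|^2 = 0.1268
Iter 3: z = -0.8372 + 0.4826i, |z|^2 = 0.9338
Iter 4: z = -0.3759 + -0.4520i, |z|^2 = 0.3457
Iter 5: z = -0.9070 + 0.6959i, |z|^2 = 1.3069
Iter 6: z = -0.5056 + -0.9064i, |z|^2 = 1.0771
Iter 7: z = -1.4099 + 1.2725i, |z|^2 = 3.6070
Iter 8: z = -0.4755 + -3.2321i, |z|^2 = 10.6729
Escaped at iteration 8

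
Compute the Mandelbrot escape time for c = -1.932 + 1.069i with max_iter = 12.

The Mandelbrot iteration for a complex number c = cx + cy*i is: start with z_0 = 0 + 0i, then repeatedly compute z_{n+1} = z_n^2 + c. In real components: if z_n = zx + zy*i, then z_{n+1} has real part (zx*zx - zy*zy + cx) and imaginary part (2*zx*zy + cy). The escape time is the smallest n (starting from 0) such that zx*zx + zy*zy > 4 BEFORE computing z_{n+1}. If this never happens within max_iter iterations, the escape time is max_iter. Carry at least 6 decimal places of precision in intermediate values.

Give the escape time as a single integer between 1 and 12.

Answer: 1

Derivation:
z_0 = 0 + 0i, c = -1.9320 + 1.0690i
Iter 1: z = -1.9320 + 1.0690i, |z|^2 = 4.8754
Escaped at iteration 1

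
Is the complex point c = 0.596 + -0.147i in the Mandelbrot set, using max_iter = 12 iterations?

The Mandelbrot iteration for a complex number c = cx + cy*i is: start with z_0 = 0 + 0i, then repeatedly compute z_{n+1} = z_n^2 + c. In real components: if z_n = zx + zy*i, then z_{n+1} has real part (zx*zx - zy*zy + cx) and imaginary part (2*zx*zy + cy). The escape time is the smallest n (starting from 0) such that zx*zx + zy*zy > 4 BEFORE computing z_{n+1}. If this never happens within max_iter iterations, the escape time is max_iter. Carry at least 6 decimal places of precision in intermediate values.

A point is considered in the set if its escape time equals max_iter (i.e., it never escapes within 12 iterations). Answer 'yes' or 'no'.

z_0 = 0 + 0i, c = 0.5960 + -0.1470i
Iter 1: z = 0.5960 + -0.1470i, |z|^2 = 0.3768
Iter 2: z = 0.9296 + -0.3222i, |z|^2 = 0.9680
Iter 3: z = 1.3563 + -0.7461i, |z|^2 = 2.3963
Iter 4: z = 1.8790 + -2.1709i, |z|^2 = 8.2435
Escaped at iteration 4

Answer: no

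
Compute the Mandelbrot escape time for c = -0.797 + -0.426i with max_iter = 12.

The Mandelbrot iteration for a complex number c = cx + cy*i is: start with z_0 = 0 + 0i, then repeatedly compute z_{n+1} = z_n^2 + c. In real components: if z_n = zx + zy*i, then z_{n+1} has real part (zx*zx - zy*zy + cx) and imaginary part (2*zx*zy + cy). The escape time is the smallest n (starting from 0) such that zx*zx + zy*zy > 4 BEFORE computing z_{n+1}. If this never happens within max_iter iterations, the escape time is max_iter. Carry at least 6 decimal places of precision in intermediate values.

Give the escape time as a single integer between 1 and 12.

Answer: 7

Derivation:
z_0 = 0 + 0i, c = -0.7970 + -0.4260i
Iter 1: z = -0.7970 + -0.4260i, |z|^2 = 0.8167
Iter 2: z = -0.3433 + 0.2530i, |z|^2 = 0.1819
Iter 3: z = -0.7432 + -0.5997i, |z|^2 = 0.9120
Iter 4: z = -0.6043 + 0.4654i, |z|^2 = 0.5818
Iter 5: z = -0.6484 + -0.9885i, |z|^2 = 1.3976
Iter 6: z = -1.3538 + 0.8560i, |z|^2 = 2.5654
Iter 7: z = 0.3030 + -2.7436i, |z|^2 = 7.6189
Escaped at iteration 7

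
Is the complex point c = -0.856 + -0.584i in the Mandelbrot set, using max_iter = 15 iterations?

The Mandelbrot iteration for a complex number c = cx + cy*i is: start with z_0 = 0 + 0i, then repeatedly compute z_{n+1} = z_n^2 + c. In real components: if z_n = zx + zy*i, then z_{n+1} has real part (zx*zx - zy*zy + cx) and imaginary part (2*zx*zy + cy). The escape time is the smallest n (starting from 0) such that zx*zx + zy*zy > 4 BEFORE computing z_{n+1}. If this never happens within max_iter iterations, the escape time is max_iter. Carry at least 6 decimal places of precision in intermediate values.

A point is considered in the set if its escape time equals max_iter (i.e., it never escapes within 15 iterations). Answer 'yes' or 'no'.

Answer: no

Derivation:
z_0 = 0 + 0i, c = -0.8560 + -0.5840i
Iter 1: z = -0.8560 + -0.5840i, |z|^2 = 1.0738
Iter 2: z = -0.4643 + 0.4158i, |z|^2 = 0.3885
Iter 3: z = -0.8133 + -0.9701i, |z|^2 = 1.6026
Iter 4: z = -1.1357 + 0.9940i, |z|^2 = 2.2779
Iter 5: z = -0.5543 + -2.8418i, |z|^2 = 8.3833
Escaped at iteration 5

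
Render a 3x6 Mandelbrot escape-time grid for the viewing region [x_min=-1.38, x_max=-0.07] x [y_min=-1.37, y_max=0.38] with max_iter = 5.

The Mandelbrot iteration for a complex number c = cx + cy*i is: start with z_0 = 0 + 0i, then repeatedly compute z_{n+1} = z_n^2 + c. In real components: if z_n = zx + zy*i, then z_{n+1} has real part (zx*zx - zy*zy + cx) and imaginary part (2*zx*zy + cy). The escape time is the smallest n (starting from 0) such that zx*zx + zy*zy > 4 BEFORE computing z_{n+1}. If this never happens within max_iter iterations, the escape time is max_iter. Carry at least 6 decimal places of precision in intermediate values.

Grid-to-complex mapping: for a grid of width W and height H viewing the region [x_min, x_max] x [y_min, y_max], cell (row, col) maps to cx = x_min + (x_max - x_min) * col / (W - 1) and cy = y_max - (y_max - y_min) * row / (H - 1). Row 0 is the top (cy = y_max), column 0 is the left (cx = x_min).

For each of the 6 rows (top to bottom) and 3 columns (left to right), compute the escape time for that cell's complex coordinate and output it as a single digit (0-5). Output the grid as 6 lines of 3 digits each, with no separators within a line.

Answer: 555
555
555
355
335
222

Derivation:
(row=0, col=0): c = -1.3800 + 0.3800i → escape time 5
(row=0, col=1): c = -0.7250 + 0.3800i → escape time 5
(row=0, col=2): c = -0.0700 + 0.3800i → escape time 5
(row=1, col=0): c = -1.3800 + 0.0300i → escape time 5
(row=1, col=1): c = -0.7250 + 0.0300i → escape time 5
(row=1, col=2): c = -0.0700 + 0.0300i → escape time 5
(row=2, col=0): c = -1.3800 + -0.3200i → escape time 5
(row=2, col=1): c = -0.7250 + -0.3200i → escape time 5
(row=2, col=2): c = -0.0700 + -0.3200i → escape time 5
(row=3, col=0): c = -1.3800 + -0.6700i → escape time 3
(row=3, col=1): c = -0.7250 + -0.6700i → escape time 5
(row=3, col=2): c = -0.0700 + -0.6700i → escape time 5
(row=4, col=0): c = -1.3800 + -1.0200i → escape time 3
(row=4, col=1): c = -0.7250 + -1.0200i → escape time 3
(row=4, col=2): c = -0.0700 + -1.0200i → escape time 5
(row=5, col=0): c = -1.3800 + -1.3700i → escape time 2
(row=5, col=1): c = -0.7250 + -1.3700i → escape time 2
(row=5, col=2): c = -0.0700 + -1.3700i → escape time 2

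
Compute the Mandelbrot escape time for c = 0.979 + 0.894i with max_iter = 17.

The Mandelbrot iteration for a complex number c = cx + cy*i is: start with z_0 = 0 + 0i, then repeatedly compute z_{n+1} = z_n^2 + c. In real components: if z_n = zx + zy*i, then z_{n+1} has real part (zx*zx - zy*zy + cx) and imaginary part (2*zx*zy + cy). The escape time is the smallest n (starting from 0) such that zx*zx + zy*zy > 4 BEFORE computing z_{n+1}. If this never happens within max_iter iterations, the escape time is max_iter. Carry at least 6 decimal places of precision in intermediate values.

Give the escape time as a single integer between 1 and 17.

z_0 = 0 + 0i, c = 0.9790 + 0.8940i
Iter 1: z = 0.9790 + 0.8940i, |z|^2 = 1.7577
Iter 2: z = 1.1382 + 2.6445i, |z|^2 = 8.2886
Escaped at iteration 2

Answer: 2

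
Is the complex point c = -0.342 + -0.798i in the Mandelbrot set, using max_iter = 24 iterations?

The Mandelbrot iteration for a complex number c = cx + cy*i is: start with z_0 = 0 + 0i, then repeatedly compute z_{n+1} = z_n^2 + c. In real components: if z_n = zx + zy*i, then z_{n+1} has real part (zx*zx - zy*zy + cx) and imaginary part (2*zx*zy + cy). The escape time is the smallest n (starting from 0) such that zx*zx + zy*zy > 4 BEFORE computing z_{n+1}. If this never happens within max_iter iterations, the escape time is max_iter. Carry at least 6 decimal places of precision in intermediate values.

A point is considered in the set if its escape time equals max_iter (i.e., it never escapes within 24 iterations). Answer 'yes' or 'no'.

Answer: no

Derivation:
z_0 = 0 + 0i, c = -0.3420 + -0.7980i
Iter 1: z = -0.3420 + -0.7980i, |z|^2 = 0.7538
Iter 2: z = -0.8618 + -0.2522i, |z|^2 = 0.8064
Iter 3: z = 0.3372 + -0.3633i, |z|^2 = 0.2457
Iter 4: z = -0.3603 + -1.0430i, |z|^2 = 1.2177
Iter 5: z = -1.3001 + -0.0463i, |z|^2 = 1.6923
Iter 6: z = 1.3460 + -0.6775i, |z|^2 = 2.2708
Iter 7: z = 1.0107 + -2.6219i, |z|^2 = 7.8959
Escaped at iteration 7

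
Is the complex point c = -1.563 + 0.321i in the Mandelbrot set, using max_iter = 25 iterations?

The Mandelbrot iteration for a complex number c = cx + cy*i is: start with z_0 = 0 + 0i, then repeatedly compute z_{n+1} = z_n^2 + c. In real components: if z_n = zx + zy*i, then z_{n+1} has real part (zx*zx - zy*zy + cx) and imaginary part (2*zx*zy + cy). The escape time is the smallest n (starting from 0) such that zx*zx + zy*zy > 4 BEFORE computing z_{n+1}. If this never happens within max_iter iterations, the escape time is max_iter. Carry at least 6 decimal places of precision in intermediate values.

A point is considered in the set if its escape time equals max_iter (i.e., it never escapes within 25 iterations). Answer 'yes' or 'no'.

Answer: no

Derivation:
z_0 = 0 + 0i, c = -1.5630 + 0.3210i
Iter 1: z = -1.5630 + 0.3210i, |z|^2 = 2.5460
Iter 2: z = 0.7769 + -0.6824i, |z|^2 = 1.0693
Iter 3: z = -1.4251 + -0.7394i, |z|^2 = 2.5777
Iter 4: z = -0.0788 + 2.4285i, |z|^2 = 5.9039
Escaped at iteration 4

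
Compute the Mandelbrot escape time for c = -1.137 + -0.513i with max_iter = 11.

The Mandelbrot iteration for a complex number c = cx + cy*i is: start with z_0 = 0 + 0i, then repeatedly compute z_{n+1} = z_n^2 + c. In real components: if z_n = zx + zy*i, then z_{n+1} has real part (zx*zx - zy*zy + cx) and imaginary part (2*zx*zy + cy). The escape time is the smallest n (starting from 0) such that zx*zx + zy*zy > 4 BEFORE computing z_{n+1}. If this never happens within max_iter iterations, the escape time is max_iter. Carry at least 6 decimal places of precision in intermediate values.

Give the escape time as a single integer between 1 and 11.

Answer: 5

Derivation:
z_0 = 0 + 0i, c = -1.1370 + -0.5130i
Iter 1: z = -1.1370 + -0.5130i, |z|^2 = 1.5559
Iter 2: z = -0.1074 + 0.6536i, |z|^2 = 0.4387
Iter 3: z = -1.5526 + -0.6534i, |z|^2 = 2.8375
Iter 4: z = 0.8467 + 1.5159i, |z|^2 = 3.0148
Iter 5: z = -2.7181 + 2.0540i, |z|^2 = 11.6068
Escaped at iteration 5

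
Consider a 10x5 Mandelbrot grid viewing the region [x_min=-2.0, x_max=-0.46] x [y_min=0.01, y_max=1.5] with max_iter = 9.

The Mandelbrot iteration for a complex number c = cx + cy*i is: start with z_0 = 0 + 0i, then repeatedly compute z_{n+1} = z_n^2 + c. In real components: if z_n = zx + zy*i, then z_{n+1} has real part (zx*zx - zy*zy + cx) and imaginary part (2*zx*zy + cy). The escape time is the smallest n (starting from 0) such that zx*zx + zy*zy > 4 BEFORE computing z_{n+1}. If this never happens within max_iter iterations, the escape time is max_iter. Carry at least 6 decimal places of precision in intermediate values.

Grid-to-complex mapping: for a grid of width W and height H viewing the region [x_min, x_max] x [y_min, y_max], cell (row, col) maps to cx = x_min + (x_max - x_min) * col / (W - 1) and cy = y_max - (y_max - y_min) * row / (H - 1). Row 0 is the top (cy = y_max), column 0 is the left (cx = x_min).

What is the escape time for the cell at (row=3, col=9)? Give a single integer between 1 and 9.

z_0 = 0 + 0i, c = -0.4600 + 0.3825i
Iter 1: z = -0.4600 + 0.3825i, |z|^2 = 0.3579
Iter 2: z = -0.3947 + 0.0306i, |z|^2 = 0.1567
Iter 3: z = -0.3051 + 0.3583i, |z|^2 = 0.2215
Iter 4: z = -0.4953 + 0.1638i, |z|^2 = 0.2722
Iter 5: z = -0.2415 + 0.2202i, |z|^2 = 0.1068
Iter 6: z = -0.4502 + 0.2761i, |z|^2 = 0.2789
Iter 7: z = -0.3336 + 0.1339i, |z|^2 = 0.1292
Iter 8: z = -0.3666 + 0.2932i, |z|^2 = 0.2204

Answer: 9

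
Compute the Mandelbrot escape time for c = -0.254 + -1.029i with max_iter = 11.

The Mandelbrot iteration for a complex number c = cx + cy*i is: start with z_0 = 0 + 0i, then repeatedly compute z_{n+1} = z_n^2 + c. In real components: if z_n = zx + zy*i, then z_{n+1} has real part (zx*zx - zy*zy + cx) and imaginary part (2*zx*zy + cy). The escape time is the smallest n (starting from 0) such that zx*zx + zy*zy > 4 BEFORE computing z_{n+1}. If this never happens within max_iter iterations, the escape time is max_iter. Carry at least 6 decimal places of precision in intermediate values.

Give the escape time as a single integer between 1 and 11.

z_0 = 0 + 0i, c = -0.2540 + -1.0290i
Iter 1: z = -0.2540 + -1.0290i, |z|^2 = 1.1234
Iter 2: z = -1.2483 + -0.5063i, |z|^2 = 1.8146
Iter 3: z = 1.0480 + 0.2350i, |z|^2 = 1.1535
Iter 4: z = 0.7891 + -0.5365i, |z|^2 = 0.9105
Iter 5: z = 0.0809 + -1.8757i, |z|^2 = 3.5248
Iter 6: z = -3.7657 + -1.3324i, |z|^2 = 15.9557
Escaped at iteration 6

Answer: 6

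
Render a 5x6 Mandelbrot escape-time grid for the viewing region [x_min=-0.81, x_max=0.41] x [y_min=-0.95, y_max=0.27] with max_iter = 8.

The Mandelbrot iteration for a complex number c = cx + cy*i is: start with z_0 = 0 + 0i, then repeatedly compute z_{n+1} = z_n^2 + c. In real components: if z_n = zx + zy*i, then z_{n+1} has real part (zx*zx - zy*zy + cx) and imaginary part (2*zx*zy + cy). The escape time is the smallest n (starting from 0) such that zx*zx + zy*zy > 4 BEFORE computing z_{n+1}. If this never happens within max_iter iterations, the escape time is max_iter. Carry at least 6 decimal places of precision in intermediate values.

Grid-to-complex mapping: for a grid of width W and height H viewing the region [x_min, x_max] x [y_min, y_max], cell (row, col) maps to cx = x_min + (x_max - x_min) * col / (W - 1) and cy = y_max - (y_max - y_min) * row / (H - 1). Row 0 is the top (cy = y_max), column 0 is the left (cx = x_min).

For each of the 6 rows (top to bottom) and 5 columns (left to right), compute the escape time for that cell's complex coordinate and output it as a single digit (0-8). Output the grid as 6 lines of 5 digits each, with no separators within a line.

Answer: 88888
88886
88888
68887
48885
34853

Derivation:
(row=0, col=0): c = -0.8100 + 0.2700i → escape time 8
(row=0, col=1): c = -0.5050 + 0.2700i → escape time 8
(row=0, col=2): c = -0.2000 + 0.2700i → escape time 8
(row=0, col=3): c = 0.1050 + 0.2700i → escape time 8
(row=0, col=4): c = 0.4100 + 0.2700i → escape time 8
(row=1, col=0): c = -0.8100 + 0.0260i → escape time 8
(row=1, col=1): c = -0.5050 + 0.0260i → escape time 8
(row=1, col=2): c = -0.2000 + 0.0260i → escape time 8
(row=1, col=3): c = 0.1050 + 0.0260i → escape time 8
(row=1, col=4): c = 0.4100 + 0.0260i → escape time 6
(row=2, col=0): c = -0.8100 + -0.2180i → escape time 8
(row=2, col=1): c = -0.5050 + -0.2180i → escape time 8
(row=2, col=2): c = -0.2000 + -0.2180i → escape time 8
(row=2, col=3): c = 0.1050 + -0.2180i → escape time 8
(row=2, col=4): c = 0.4100 + -0.2180i → escape time 8
(row=3, col=0): c = -0.8100 + -0.4620i → escape time 6
(row=3, col=1): c = -0.5050 + -0.4620i → escape time 8
(row=3, col=2): c = -0.2000 + -0.4620i → escape time 8
(row=3, col=3): c = 0.1050 + -0.4620i → escape time 8
(row=3, col=4): c = 0.4100 + -0.4620i → escape time 7
(row=4, col=0): c = -0.8100 + -0.7060i → escape time 4
(row=4, col=1): c = -0.5050 + -0.7060i → escape time 8
(row=4, col=2): c = -0.2000 + -0.7060i → escape time 8
(row=4, col=3): c = 0.1050 + -0.7060i → escape time 8
(row=4, col=4): c = 0.4100 + -0.7060i → escape time 5
(row=5, col=0): c = -0.8100 + -0.9500i → escape time 3
(row=5, col=1): c = -0.5050 + -0.9500i → escape time 4
(row=5, col=2): c = -0.2000 + -0.9500i → escape time 8
(row=5, col=3): c = 0.1050 + -0.9500i → escape time 5
(row=5, col=4): c = 0.4100 + -0.9500i → escape time 3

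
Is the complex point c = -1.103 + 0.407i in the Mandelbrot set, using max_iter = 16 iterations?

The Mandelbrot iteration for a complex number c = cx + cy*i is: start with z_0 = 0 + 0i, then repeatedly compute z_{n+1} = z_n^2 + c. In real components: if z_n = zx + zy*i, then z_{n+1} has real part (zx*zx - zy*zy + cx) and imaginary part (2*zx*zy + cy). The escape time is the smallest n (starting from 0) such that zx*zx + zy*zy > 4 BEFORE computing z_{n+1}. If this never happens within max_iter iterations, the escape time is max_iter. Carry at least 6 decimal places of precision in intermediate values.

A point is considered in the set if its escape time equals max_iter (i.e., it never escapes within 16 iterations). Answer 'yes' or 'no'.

Answer: no

Derivation:
z_0 = 0 + 0i, c = -1.1030 + 0.4070i
Iter 1: z = -1.1030 + 0.4070i, |z|^2 = 1.3823
Iter 2: z = -0.0520 + -0.4908i, |z|^2 = 0.2436
Iter 3: z = -1.3412 + 0.4581i, |z|^2 = 2.0087
Iter 4: z = 0.4860 + -0.8218i, |z|^2 = 0.9116
Iter 5: z = -1.5421 + -0.3918i, |z|^2 = 2.5316
Iter 6: z = 1.1216 + 1.6154i, |z|^2 = 3.8677
Iter 7: z = -2.4546 + 4.0308i, |z|^2 = 22.2728
Escaped at iteration 7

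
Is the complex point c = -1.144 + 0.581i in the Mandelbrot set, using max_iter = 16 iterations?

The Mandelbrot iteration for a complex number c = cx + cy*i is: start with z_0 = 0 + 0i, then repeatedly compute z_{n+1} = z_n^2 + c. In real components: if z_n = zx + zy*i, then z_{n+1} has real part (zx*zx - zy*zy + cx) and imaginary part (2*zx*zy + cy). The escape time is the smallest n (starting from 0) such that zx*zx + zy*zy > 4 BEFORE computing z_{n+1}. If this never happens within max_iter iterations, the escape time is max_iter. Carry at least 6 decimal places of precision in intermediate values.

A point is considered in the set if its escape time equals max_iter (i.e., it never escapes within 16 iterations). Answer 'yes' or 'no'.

z_0 = 0 + 0i, c = -1.1440 + 0.5810i
Iter 1: z = -1.1440 + 0.5810i, |z|^2 = 1.6463
Iter 2: z = -0.1728 + -0.7483i, |z|^2 = 0.5899
Iter 3: z = -1.6741 + 0.8397i, |z|^2 = 3.5077
Iter 4: z = 0.9537 + -2.2304i, |z|^2 = 5.8841
Escaped at iteration 4

Answer: no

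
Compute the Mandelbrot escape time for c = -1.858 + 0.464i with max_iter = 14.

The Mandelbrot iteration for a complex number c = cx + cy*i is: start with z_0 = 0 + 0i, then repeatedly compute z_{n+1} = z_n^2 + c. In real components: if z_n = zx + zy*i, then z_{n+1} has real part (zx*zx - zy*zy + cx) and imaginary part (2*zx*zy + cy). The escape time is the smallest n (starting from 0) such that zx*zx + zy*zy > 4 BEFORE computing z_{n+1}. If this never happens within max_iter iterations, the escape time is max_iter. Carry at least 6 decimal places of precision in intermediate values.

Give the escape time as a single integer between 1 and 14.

Answer: 3

Derivation:
z_0 = 0 + 0i, c = -1.8580 + 0.4640i
Iter 1: z = -1.8580 + 0.4640i, |z|^2 = 3.6675
Iter 2: z = 1.3789 + -1.2602i, |z|^2 = 3.4894
Iter 3: z = -1.5449 + -3.0114i, |z|^2 = 11.4550
Escaped at iteration 3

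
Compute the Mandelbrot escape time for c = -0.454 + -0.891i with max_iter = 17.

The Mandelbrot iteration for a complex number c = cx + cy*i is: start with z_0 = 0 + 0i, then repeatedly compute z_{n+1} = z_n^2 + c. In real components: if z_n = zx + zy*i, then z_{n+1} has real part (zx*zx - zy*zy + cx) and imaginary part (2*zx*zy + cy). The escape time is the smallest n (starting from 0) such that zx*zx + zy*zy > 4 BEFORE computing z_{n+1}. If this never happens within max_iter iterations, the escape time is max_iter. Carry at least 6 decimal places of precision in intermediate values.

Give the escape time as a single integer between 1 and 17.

Answer: 5

Derivation:
z_0 = 0 + 0i, c = -0.4540 + -0.8910i
Iter 1: z = -0.4540 + -0.8910i, |z|^2 = 1.0000
Iter 2: z = -1.0418 + -0.0820i, |z|^2 = 1.0920
Iter 3: z = 0.6246 + -0.7202i, |z|^2 = 0.9088
Iter 4: z = -0.5826 + -1.7906i, |z|^2 = 3.5458
Iter 5: z = -3.3209 + 1.1955i, |z|^2 = 12.4574
Escaped at iteration 5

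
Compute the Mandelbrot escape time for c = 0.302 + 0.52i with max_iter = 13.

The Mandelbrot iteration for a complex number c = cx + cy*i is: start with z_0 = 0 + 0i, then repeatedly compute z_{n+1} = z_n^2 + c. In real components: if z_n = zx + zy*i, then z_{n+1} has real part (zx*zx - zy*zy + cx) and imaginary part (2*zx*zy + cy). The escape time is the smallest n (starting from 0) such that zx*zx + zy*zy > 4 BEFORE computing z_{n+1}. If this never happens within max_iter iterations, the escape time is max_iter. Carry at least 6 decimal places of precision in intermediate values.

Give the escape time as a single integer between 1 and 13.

z_0 = 0 + 0i, c = 0.3020 + 0.5200i
Iter 1: z = 0.3020 + 0.5200i, |z|^2 = 0.3616
Iter 2: z = 0.1228 + 0.8341i, |z|^2 = 0.7108
Iter 3: z = -0.3786 + 0.7249i, |z|^2 = 0.6688
Iter 4: z = -0.0801 + -0.0289i, |z|^2 = 0.0072
Iter 5: z = 0.3076 + 0.5246i, |z|^2 = 0.3698
Iter 6: z = 0.1214 + 0.8427i, |z|^2 = 0.7249
Iter 7: z = -0.3935 + 0.7246i, |z|^2 = 0.6798
Iter 8: z = -0.0682 + -0.0502i, |z|^2 = 0.0072
Iter 9: z = 0.3041 + 0.5268i, |z|^2 = 0.3701
Iter 10: z = 0.1169 + 0.8405i, |z|^2 = 0.7200
Iter 11: z = -0.3907 + 0.7166i, |z|^2 = 0.6661
Iter 12: z = -0.0588 + -0.0399i, |z|^2 = 0.0051

Answer: 13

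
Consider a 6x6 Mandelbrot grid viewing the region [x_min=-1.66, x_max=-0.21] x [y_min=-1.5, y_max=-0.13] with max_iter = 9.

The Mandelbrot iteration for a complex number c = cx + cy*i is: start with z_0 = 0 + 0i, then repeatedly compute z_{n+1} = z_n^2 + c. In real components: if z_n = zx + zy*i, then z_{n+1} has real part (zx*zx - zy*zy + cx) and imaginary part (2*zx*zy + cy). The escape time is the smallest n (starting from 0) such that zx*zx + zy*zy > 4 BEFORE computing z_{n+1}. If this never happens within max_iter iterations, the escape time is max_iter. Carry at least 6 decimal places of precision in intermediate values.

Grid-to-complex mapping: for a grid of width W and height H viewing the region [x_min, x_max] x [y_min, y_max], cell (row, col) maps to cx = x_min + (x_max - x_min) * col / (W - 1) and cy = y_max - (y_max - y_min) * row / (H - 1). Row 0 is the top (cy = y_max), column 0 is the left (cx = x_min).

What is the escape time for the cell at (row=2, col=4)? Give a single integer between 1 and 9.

Answer: 9

Derivation:
z_0 = 0 + 0i, c = -0.5000 + -0.6780i
Iter 1: z = -0.5000 + -0.6780i, |z|^2 = 0.7097
Iter 2: z = -0.7097 + 0.0000i, |z|^2 = 0.5037
Iter 3: z = 0.0037 + -0.6780i, |z|^2 = 0.4597
Iter 4: z = -0.9597 + -0.6830i, |z|^2 = 1.3874
Iter 5: z = -0.0455 + 0.6328i, |z|^2 = 0.4025
Iter 6: z = -0.8984 + -0.7355i, |z|^2 = 1.3481
Iter 7: z = -0.2339 + 0.6436i, |z|^2 = 0.4689
Iter 8: z = -0.8595 + -0.9791i, |z|^2 = 1.6973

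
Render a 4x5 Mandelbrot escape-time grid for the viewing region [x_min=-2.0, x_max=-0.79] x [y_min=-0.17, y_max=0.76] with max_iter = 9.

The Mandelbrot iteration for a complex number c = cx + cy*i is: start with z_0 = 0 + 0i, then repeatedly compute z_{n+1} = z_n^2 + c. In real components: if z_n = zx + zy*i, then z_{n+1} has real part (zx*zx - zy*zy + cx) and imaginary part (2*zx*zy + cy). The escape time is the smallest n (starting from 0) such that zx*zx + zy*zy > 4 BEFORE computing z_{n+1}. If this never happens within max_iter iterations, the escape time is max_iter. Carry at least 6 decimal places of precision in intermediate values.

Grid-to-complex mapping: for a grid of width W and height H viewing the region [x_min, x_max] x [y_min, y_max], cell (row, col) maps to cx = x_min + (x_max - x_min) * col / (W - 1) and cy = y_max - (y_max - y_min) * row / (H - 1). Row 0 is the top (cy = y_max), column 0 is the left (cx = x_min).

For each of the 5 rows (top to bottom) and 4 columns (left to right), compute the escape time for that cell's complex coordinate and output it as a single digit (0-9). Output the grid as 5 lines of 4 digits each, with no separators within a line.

(row=0, col=0): c = -2.0000 + 0.7600i → escape time 1
(row=0, col=1): c = -1.5967 + 0.7600i → escape time 3
(row=0, col=2): c = -1.1933 + 0.7600i → escape time 3
(row=0, col=3): c = -0.7900 + 0.7600i → escape time 4
(row=1, col=0): c = -2.0000 + 0.5275i → escape time 1
(row=1, col=1): c = -1.5967 + 0.5275i → escape time 3
(row=1, col=2): c = -1.1933 + 0.5275i → escape time 4
(row=1, col=3): c = -0.7900 + 0.5275i → escape time 6
(row=2, col=0): c = -2.0000 + 0.2950i → escape time 1
(row=2, col=1): c = -1.5967 + 0.2950i → escape time 4
(row=2, col=2): c = -1.1933 + 0.2950i → escape time 9
(row=2, col=3): c = -0.7900 + 0.2950i → escape time 9
(row=3, col=0): c = -2.0000 + 0.0625i → escape time 1
(row=3, col=1): c = -1.5967 + 0.0625i → escape time 6
(row=3, col=2): c = -1.1933 + 0.0625i → escape time 9
(row=3, col=3): c = -0.7900 + 0.0625i → escape time 9
(row=4, col=0): c = -2.0000 + -0.1700i → escape time 1
(row=4, col=1): c = -1.5967 + -0.1700i → escape time 5
(row=4, col=2): c = -1.1933 + -0.1700i → escape time 9
(row=4, col=3): c = -0.7900 + -0.1700i → escape time 9

Answer: 1334
1346
1499
1699
1599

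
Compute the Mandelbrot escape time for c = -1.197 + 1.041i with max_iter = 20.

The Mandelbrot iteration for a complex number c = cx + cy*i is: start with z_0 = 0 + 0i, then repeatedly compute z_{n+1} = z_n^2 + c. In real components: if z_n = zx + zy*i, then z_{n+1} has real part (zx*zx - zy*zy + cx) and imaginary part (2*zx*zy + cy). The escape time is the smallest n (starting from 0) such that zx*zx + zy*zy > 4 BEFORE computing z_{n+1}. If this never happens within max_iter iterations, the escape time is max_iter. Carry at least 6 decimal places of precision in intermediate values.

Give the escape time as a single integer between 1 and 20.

Answer: 3

Derivation:
z_0 = 0 + 0i, c = -1.1970 + 1.0410i
Iter 1: z = -1.1970 + 1.0410i, |z|^2 = 2.5165
Iter 2: z = -0.8479 + -1.4512i, |z|^2 = 2.8247
Iter 3: z = -2.5840 + 3.5018i, |z|^2 = 18.9394
Escaped at iteration 3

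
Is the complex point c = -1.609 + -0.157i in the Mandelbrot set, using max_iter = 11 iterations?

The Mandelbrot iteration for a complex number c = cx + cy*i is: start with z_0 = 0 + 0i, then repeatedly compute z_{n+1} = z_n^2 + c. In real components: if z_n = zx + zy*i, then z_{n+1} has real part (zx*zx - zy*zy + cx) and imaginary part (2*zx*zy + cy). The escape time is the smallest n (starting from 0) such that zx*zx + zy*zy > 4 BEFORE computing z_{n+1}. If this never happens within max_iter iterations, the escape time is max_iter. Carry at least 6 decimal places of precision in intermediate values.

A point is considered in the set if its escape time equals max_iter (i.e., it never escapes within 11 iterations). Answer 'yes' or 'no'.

z_0 = 0 + 0i, c = -1.6090 + -0.1570i
Iter 1: z = -1.6090 + -0.1570i, |z|^2 = 2.6135
Iter 2: z = 0.9552 + 0.3482i, |z|^2 = 1.0337
Iter 3: z = -0.8178 + 0.5083i, |z|^2 = 0.9271
Iter 4: z = -1.1986 + -0.9883i, |z|^2 = 2.4133
Iter 5: z = -1.1492 + 2.2121i, |z|^2 = 6.2143
Escaped at iteration 5

Answer: no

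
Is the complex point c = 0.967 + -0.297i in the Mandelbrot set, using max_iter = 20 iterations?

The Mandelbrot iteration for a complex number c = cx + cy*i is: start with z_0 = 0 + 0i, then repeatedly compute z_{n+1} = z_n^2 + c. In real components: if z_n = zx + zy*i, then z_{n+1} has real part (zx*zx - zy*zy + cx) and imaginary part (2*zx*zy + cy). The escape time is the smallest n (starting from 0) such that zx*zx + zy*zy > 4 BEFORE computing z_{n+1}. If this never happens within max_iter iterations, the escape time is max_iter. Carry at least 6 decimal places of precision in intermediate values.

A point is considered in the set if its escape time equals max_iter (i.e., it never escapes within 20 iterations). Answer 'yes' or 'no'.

Answer: no

Derivation:
z_0 = 0 + 0i, c = 0.9670 + -0.2970i
Iter 1: z = 0.9670 + -0.2970i, |z|^2 = 1.0233
Iter 2: z = 1.8139 + -0.8714i, |z|^2 = 4.0495
Escaped at iteration 2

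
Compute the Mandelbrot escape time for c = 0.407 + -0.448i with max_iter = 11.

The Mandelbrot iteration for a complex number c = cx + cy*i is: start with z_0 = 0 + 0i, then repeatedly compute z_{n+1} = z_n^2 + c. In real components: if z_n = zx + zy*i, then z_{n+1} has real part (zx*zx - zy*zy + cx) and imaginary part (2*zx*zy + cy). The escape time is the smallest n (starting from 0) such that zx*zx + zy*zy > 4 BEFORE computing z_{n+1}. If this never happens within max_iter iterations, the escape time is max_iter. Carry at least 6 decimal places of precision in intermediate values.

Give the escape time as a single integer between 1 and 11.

z_0 = 0 + 0i, c = 0.4070 + -0.4480i
Iter 1: z = 0.4070 + -0.4480i, |z|^2 = 0.3664
Iter 2: z = 0.3719 + -0.8127i, |z|^2 = 0.7988
Iter 3: z = -0.1151 + -1.0525i, |z|^2 = 1.1211
Iter 4: z = -0.6876 + -0.2057i, |z|^2 = 0.5151
Iter 5: z = 0.8375 + -0.1651i, |z|^2 = 0.7286
Iter 6: z = 1.0811 + -0.7245i, |z|^2 = 1.6937
Iter 7: z = 1.0508 + -2.0145i, |z|^2 = 5.1626
Escaped at iteration 7

Answer: 7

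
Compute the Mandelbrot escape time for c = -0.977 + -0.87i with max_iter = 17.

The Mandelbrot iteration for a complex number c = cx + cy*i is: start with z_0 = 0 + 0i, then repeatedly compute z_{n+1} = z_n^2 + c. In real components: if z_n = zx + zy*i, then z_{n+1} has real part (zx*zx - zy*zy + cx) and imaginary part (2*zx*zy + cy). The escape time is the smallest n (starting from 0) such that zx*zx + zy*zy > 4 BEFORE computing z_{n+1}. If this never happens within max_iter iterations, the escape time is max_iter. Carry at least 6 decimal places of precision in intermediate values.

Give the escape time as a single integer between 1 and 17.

Answer: 3

Derivation:
z_0 = 0 + 0i, c = -0.9770 + -0.8700i
Iter 1: z = -0.9770 + -0.8700i, |z|^2 = 1.7114
Iter 2: z = -0.7794 + 0.8300i, |z|^2 = 1.2963
Iter 3: z = -1.0584 + -2.1637i, |z|^2 = 5.8020
Escaped at iteration 3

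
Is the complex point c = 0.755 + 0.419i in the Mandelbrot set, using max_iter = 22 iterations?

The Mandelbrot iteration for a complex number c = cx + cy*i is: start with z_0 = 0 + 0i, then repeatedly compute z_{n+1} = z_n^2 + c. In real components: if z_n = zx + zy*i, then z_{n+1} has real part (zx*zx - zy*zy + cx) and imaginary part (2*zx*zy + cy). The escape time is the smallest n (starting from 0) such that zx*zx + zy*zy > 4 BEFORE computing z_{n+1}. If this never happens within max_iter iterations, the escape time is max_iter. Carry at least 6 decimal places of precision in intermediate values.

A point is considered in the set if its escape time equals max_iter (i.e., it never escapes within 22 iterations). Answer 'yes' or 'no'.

Answer: no

Derivation:
z_0 = 0 + 0i, c = 0.7550 + 0.4190i
Iter 1: z = 0.7550 + 0.4190i, |z|^2 = 0.7456
Iter 2: z = 1.1495 + 1.0517i, |z|^2 = 2.4273
Iter 3: z = 0.9702 + 2.8368i, |z|^2 = 8.9885
Escaped at iteration 3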